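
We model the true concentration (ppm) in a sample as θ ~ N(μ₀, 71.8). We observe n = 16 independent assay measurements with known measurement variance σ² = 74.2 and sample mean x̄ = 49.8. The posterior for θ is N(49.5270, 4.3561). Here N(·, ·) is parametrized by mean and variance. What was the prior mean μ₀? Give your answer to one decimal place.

With known observation variance, the Normal–Normal posterior has precision τ_n = τ₀ + n/σ² and mean μ_n = (τ₀μ₀ + (n/σ²)x̄)/τ_n.
Here τ₀ = 1/71.8 = 0.013928 and τ_data = 16/74.2 = 0.215633, so τ_n = 0.229561.
Rearranging for μ₀: μ₀ = (μ_n·τ_n − τ_data·x̄)/τ₀ = (49.5270·0.229561 − 0.215633·49.8) / 0.013928 = 0.630944/0.013928 ≈ 45.3.

μ₀ = 45.3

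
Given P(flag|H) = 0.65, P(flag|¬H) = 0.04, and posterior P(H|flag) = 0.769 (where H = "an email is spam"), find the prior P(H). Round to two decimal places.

Bayes' rule in odds form gives O(H|E) = O(H)·[P(E|H)/P(E|¬H)], hence O(H) = O(H|E)/LR.
Posterior odds = 0.769/(1−0.769) = 3.3290. LR = 0.65/0.04 = 16.2500.
Prior odds = 3.3290/16.2500 = 0.2049, so P(H) = 0.2049/(1+0.2049) ≈ 0.17.

P(H) = 0.17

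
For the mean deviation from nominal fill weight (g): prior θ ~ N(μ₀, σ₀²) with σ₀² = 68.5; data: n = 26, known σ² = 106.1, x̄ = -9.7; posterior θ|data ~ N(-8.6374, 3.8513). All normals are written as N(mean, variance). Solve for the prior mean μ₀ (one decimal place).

The posterior mean is a precision-weighted average: μ_n = (τ₀μ₀ + τ_data·x̄)/(τ₀+τ_data), with τ₀=1/σ₀² and τ_data=n/σ².
Here τ₀ = 1/68.5 = 0.014599 and τ_data = 26/106.1 = 0.245052, so τ_n = 0.259651.
Rearranging for μ₀: μ₀ = (μ_n·τ_n − τ_data·x̄)/τ₀ = (-8.6374·0.259651 − 0.245052·-9.7) / 0.014599 = 0.134295/0.014599 ≈ 9.2.

μ₀ = 9.2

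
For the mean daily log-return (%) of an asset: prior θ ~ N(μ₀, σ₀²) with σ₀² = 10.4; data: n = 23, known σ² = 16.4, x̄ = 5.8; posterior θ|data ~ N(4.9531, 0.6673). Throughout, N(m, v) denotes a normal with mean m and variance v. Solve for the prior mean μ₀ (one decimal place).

μ₀ = -7.4

With known observation variance, the Normal–Normal posterior has precision τ_n = τ₀ + n/σ² and mean μ_n = (τ₀μ₀ + (n/σ²)x̄)/τ_n.
Here τ₀ = 1/10.4 = 0.096154 and τ_data = 23/16.4 = 1.402439, so τ_n = 1.498593.
Rearranging for μ₀: μ₀ = (μ_n·τ_n − τ_data·x̄)/τ₀ = (4.9531·1.498593 − 1.402439·5.8) / 0.096154 = -0.711465/0.096154 ≈ -7.4.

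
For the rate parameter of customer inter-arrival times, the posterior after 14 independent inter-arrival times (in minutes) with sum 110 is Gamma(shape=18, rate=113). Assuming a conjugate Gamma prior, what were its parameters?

Gamma(shape=4, rate=3)

For an exponential likelihood with a Gamma(α, β) prior on the rate, n observations with total T give posterior Gamma(α+n, β+T).
So α = 18 − 14 = 4 and β = 113 − 110 = 3.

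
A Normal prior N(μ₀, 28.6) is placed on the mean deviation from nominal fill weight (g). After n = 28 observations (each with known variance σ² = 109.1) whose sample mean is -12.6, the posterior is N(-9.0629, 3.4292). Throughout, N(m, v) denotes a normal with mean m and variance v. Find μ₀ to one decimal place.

The posterior mean is a precision-weighted average: μ_n = (τ₀μ₀ + τ_data·x̄)/(τ₀+τ_data), with τ₀=1/σ₀² and τ_data=n/σ².
Here τ₀ = 1/28.6 = 0.034965 and τ_data = 28/109.1 = 0.256645, so τ_n = 0.291610.
Rearranging for μ₀: μ₀ = (μ_n·τ_n − τ_data·x̄)/τ₀ = (-9.0629·0.291610 − 0.256645·-12.6) / 0.034965 = 0.590895/0.034965 ≈ 16.9.

μ₀ = 16.9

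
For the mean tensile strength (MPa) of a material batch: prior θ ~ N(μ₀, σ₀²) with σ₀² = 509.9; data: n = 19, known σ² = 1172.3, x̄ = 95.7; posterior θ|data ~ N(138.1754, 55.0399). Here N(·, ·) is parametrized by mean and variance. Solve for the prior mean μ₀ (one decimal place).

The posterior mean is a precision-weighted average: μ_n = (τ₀μ₀ + τ_data·x̄)/(τ₀+τ_data), with τ₀=1/σ₀² and τ_data=n/σ².
Here τ₀ = 1/509.9 = 0.001961 and τ_data = 19/1172.3 = 0.016207, so τ_n = 0.018168.
Rearranging for μ₀: μ₀ = (μ_n·τ_n − τ_data·x̄)/τ₀ = (138.1754·0.018168 − 0.016207·95.7) / 0.001961 = 0.959361/0.001961 ≈ 489.2.

μ₀ = 489.2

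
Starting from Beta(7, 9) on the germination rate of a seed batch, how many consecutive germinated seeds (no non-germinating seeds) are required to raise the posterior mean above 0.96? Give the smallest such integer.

k = 210

After k germinated seeds and 0 non-germinating seeds the posterior is Beta(7+k, 9), with mean (7+k)/(7+9+k).
Set (7+k)/(16+k) > 0.96 and solve: k > (0.96·16 − 7)/(1 − 0.96) = 209.000.
The smallest integer exceeding 209.000 is 210.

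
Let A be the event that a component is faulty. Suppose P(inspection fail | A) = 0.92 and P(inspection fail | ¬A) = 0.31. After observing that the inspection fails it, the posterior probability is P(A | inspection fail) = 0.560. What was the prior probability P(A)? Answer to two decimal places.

P(A) = 0.30

Bayes' rule in odds form gives O(A|E) = O(A)·[P(E|A)/P(E|¬A)], hence O(A) = O(A|E)/LR.
Posterior odds = 0.560/(1−0.560) = 1.2727. LR = 0.92/0.31 = 2.9677.
Prior odds = 1.2727/2.9677 = 0.4289, so P(A) = 0.4289/(1+0.4289) ≈ 0.30.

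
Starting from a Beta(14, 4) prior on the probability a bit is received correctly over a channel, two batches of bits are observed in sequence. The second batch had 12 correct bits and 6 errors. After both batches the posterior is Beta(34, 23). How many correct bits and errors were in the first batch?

Because Beta–binomial updating is additive in the counts, the combined data contributed (α_post−α_prior, β_post−β_prior) successes and failures.
Total across both batches: 34−14=20 correct bits, 23−4=19 errors.
Subtract the second batch: 20−12=8 correct bits and 19−6=13 errors.

8 correct bits and 13 errors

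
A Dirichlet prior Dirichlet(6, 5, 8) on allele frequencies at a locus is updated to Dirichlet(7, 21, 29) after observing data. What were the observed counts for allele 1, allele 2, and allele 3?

For a Dirichlet(α) prior with multinomial counts c, the posterior is Dirichlet(α + c) componentwise.
Counts are posterior − prior componentwise: 7−6=1, 21−5=16, 29−8=21.

counts (1, 16, 21)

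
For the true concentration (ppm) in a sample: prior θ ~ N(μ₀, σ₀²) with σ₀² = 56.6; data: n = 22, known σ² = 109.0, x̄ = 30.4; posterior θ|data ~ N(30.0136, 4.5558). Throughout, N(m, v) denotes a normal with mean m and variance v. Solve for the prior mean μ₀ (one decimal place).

μ₀ = 25.6

The posterior mean is a precision-weighted average: μ_n = (τ₀μ₀ + τ_data·x̄)/(τ₀+τ_data), with τ₀=1/σ₀² and τ_data=n/σ².
Here τ₀ = 1/56.6 = 0.017668 and τ_data = 22/109.0 = 0.201835, so τ_n = 0.219503.
Rearranging for μ₀: μ₀ = (μ_n·τ_n − τ_data·x̄)/τ₀ = (30.0136·0.219503 − 0.201835·30.4) / 0.017668 = 0.452291/0.017668 ≈ 25.6.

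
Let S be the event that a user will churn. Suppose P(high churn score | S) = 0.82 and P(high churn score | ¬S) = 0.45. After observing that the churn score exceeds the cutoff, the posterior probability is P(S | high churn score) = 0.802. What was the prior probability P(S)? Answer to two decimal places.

P(S) = 0.69

In odds form, posterior odds = prior odds × likelihood ratio, so prior odds = posterior odds ÷ LR.
Posterior odds = 0.802/(1−0.802) = 4.0505. LR = 0.82/0.45 = 1.8222.
Prior odds = 4.0505/1.8222 = 2.2229, so P(S) = 2.2229/(1+2.2229) ≈ 0.69.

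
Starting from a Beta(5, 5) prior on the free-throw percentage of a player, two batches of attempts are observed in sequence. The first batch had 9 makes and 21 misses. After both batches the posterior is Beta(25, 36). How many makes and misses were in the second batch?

11 makes and 10 misses

Sequential conjugate updates are equivalent to a single update on the pooled data, so total successes = posterior α − prior α and total failures = posterior β − prior β.
Total across both batches: 25−5=20 makes, 36−5=31 misses.
Subtract the first batch: 20−9=11 makes and 31−21=10 misses.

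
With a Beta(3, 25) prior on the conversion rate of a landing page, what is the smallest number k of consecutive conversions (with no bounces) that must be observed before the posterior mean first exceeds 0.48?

k = 21

After k conversions and 0 bounces the posterior is Beta(3+k, 25), with mean (3+k)/(3+25+k).
Set (3+k)/(28+k) > 0.48 and solve: k > (0.48·28 − 3)/(1 − 0.48) = 20.077.
The smallest integer exceeding 20.077 is 21, and checking k=21: (24)/(49) = 0.4898 > 0.48.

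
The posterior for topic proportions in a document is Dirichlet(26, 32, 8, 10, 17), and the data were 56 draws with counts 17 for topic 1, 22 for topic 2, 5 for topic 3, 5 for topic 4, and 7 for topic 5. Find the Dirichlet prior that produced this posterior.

Dirichlet(9, 10, 3, 5, 10)

For a Dirichlet(α) prior with multinomial counts c, the posterior is Dirichlet(α + c) componentwise.
Subtract each count from the matching posterior parameter: 26−17=9, 32−22=10, 8−5=3, 10−5=5, 17−7=10.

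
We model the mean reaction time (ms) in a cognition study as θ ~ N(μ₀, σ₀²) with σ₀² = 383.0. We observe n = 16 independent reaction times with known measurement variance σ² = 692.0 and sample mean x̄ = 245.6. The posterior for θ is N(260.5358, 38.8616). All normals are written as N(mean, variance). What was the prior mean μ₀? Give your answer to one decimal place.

The posterior mean is a precision-weighted average: μ_n = (τ₀μ₀ + τ_data·x̄)/(τ₀+τ_data), with τ₀=1/σ₀² and τ_data=n/σ².
Here τ₀ = 1/383.0 = 0.002611 and τ_data = 16/692.0 = 0.023121, so τ_n = 0.025732.
Rearranging for μ₀: μ₀ = (μ_n·τ_n − τ_data·x̄)/τ₀ = (260.5358·0.025732 − 0.023121·245.6) / 0.002611 = 1.025590/0.002611 ≈ 392.8.

μ₀ = 392.8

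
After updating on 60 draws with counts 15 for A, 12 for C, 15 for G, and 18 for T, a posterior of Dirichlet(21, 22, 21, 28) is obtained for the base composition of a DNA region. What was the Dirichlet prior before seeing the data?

For a Dirichlet(α) prior with multinomial counts c, the posterior is Dirichlet(α + c) componentwise.
Subtract each count from the matching posterior parameter: 21−15=6, 22−12=10, 21−15=6, 28−18=10.

Dirichlet(6, 10, 6, 10)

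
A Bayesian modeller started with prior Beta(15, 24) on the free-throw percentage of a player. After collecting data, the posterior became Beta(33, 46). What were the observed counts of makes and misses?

18 makes and 22 misses

Beta is conjugate to the binomial likelihood: posterior = Beta(a+s, b+f).
So s = 33 − 15 = 18 and f = 46 − 24 = 22.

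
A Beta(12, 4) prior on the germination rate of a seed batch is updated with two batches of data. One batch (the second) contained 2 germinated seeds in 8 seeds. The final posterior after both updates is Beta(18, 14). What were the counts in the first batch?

Because Beta–binomial updating is additive in the counts, the combined data contributed (α_post−α_prior, β_post−β_prior) successes and failures.
Total across both batches: 18−12=6 germinated seeds, 14−4=10 non-germinating seeds.
Subtract the second batch: 6−2=4 germinated seeds and 10−6=4 non-germinating seeds.

4 germinated seeds and 4 non-germinating seeds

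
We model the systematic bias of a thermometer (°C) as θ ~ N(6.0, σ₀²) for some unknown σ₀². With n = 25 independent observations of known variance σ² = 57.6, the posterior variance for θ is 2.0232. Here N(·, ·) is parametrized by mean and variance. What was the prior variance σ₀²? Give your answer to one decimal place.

For the Normal–Normal model with known σ², precisions add: τ_n = τ₀ + n/σ².
So 1/σ₀² = 1/2.0232 − 25/57.6 = 0.494267 − 0.434028 = 0.060239.
Hence σ₀² = 1/0.060239 ≈ 16.6.

σ₀² = 16.6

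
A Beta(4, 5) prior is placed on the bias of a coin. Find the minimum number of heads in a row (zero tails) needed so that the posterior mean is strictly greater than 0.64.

After k heads and 0 tails the posterior is Beta(4+k, 5), with mean (4+k)/(4+5+k).
Set (4+k)/(9+k) > 0.64 and solve: k > (0.64·9 − 4)/(1 − 0.64) = 4.889.
The smallest integer exceeding 4.889 is 5.

k = 5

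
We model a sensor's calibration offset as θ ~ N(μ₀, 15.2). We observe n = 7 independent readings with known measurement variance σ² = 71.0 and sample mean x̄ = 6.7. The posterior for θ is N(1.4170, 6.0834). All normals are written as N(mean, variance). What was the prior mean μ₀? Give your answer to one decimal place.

μ₀ = -6.5

With known observation variance, the Normal–Normal posterior has precision τ_n = τ₀ + n/σ² and mean μ_n = (τ₀μ₀ + (n/σ²)x̄)/τ_n.
Here τ₀ = 1/15.2 = 0.065789 and τ_data = 7/71.0 = 0.098592, so τ_n = 0.164381.
Rearranging for μ₀: μ₀ = (μ_n·τ_n − τ_data·x̄)/τ₀ = (1.4170·0.164381 − 0.098592·6.7) / 0.065789 = -0.427639/0.065789 ≈ -6.5.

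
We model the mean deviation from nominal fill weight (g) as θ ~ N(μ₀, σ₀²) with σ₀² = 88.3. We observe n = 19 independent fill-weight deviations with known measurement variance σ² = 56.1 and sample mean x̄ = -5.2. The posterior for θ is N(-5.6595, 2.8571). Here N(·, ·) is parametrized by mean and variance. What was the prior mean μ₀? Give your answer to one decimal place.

The posterior mean is a precision-weighted average: μ_n = (τ₀μ₀ + τ_data·x̄)/(τ₀+τ_data), with τ₀=1/σ₀² and τ_data=n/σ².
Here τ₀ = 1/88.3 = 0.011325 and τ_data = 19/56.1 = 0.338681, so τ_n = 0.350006.
Rearranging for μ₀: μ₀ = (μ_n·τ_n − τ_data·x̄)/τ₀ = (-5.6595·0.350006 − 0.338681·-5.2) / 0.011325 = -0.219718/0.011325 ≈ -19.4.

μ₀ = -19.4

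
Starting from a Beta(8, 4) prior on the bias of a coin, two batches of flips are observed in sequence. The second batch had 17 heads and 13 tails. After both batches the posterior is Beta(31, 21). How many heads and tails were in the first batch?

6 heads and 4 tails

Sequential conjugate updates are equivalent to a single update on the pooled data, so total successes = posterior α − prior α and total failures = posterior β − prior β.
Total across both batches: 31−8=23 heads, 21−4=17 tails.
Subtract the second batch: 23−17=6 heads and 17−13=4 tails.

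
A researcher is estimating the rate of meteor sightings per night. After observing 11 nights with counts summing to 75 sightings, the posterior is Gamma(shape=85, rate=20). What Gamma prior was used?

Gamma–Poisson conjugacy: posterior shape = α + Σxᵢ, posterior rate = β + n.
So α = 85 − 75 = 10 and β = 20 − 11 = 9.

Gamma(shape=10, rate=9)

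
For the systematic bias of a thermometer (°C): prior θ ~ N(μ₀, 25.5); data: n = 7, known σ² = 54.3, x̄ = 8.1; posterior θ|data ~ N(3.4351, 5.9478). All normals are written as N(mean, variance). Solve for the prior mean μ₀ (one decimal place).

With known observation variance, the Normal–Normal posterior has precision τ_n = τ₀ + n/σ² and mean μ_n = (τ₀μ₀ + (n/σ²)x̄)/τ_n.
Here τ₀ = 1/25.5 = 0.039216 and τ_data = 7/54.3 = 0.128913, so τ_n = 0.168129.
Rearranging for μ₀: μ₀ = (μ_n·τ_n − τ_data·x̄)/τ₀ = (3.4351·0.168129 − 0.128913·8.1) / 0.039216 = -0.466655/0.039216 ≈ -11.9.

μ₀ = -11.9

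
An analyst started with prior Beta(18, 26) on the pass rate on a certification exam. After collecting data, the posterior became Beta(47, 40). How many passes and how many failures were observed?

Beta is conjugate to the binomial likelihood: posterior = Beta(a+s, b+f).
So s = 47 − 18 = 29 and f = 40 − 26 = 14.

29 passes and 14 failures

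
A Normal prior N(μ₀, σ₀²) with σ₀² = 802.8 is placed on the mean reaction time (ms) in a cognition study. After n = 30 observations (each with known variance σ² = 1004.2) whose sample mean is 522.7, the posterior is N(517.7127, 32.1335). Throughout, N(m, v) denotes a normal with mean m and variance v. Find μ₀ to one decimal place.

With known observation variance, the Normal–Normal posterior has precision τ_n = τ₀ + n/σ² and mean μ_n = (τ₀μ₀ + (n/σ²)x̄)/τ_n.
Here τ₀ = 1/802.8 = 0.001246 and τ_data = 30/1004.2 = 0.029875, so τ_n = 0.031121.
Rearranging for μ₀: μ₀ = (μ_n·τ_n − τ_data·x̄)/τ₀ = (517.7127·0.031121 − 0.029875·522.7) / 0.001246 = 0.496074/0.001246 ≈ 398.1.

μ₀ = 398.1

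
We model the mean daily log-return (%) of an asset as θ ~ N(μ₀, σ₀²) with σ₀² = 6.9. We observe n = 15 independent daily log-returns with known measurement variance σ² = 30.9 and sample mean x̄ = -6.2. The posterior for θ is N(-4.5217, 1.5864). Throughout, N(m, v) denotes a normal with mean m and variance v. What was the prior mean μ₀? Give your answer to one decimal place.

The posterior mean is a precision-weighted average: μ_n = (τ₀μ₀ + τ_data·x̄)/(τ₀+τ_data), with τ₀=1/σ₀² and τ_data=n/σ².
Here τ₀ = 1/6.9 = 0.144928 and τ_data = 15/30.9 = 0.485437, so τ_n = 0.630365.
Rearranging for μ₀: μ₀ = (μ_n·τ_n − τ_data·x̄)/τ₀ = (-4.5217·0.630365 − 0.485437·-6.2) / 0.144928 = 0.159388/0.144928 ≈ 1.1.

μ₀ = 1.1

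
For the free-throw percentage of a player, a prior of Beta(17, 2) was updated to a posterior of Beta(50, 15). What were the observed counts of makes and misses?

33 makes and 13 misses

Beta is conjugate to the binomial likelihood: posterior = Beta(a+s, b+f).
Match parameters: s=50−17=33, f=15−2=13.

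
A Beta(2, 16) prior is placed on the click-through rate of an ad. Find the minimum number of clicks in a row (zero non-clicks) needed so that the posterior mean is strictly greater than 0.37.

k = 8

After k clicks and 0 non-clicks the posterior is Beta(2+k, 16), with mean (2+k)/(2+16+k).
Set (2+k)/(18+k) > 0.37 and solve: k > (0.37·18 − 2)/(1 − 0.37) = 7.397.
The smallest integer exceeding 7.397 is 8, and checking k=8: (10)/(26) = 0.3846 > 0.37.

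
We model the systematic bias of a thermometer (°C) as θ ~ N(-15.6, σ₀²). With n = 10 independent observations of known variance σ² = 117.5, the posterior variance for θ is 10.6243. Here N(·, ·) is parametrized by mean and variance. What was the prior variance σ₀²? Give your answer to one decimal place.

For the Normal–Normal model with known σ², precisions add: τ_n = τ₀ + n/σ².
So 1/σ₀² = 1/10.6243 − 10/117.5 = 0.094124 − 0.085106 = 0.009018.
Hence σ₀² = 1/0.009018 ≈ 110.9.

σ₀² = 110.9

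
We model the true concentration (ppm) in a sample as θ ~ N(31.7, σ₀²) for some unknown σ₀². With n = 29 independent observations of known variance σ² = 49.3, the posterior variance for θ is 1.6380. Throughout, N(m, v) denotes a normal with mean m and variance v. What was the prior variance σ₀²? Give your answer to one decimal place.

For the Normal–Normal model with known σ², precisions add: τ_n = τ₀ + n/σ².
So 1/σ₀² = 1/1.6380 − 29/49.3 = 0.610501 − 0.588235 = 0.022266.
Hence σ₀² = 1/0.022266 ≈ 44.9.

σ₀² = 44.9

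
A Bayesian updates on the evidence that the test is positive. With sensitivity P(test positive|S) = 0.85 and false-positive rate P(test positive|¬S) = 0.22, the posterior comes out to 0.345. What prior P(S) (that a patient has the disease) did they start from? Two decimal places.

In odds form, posterior odds = prior odds × likelihood ratio, so prior odds = posterior odds ÷ LR.
Posterior odds = 0.345/(1−0.345) = 0.5267. LR = 0.85/0.22 = 3.8636.
Prior odds = 0.5267/3.8636 = 0.1363, so P(S) = 0.1363/(1+0.1363) ≈ 0.12.

P(S) = 0.12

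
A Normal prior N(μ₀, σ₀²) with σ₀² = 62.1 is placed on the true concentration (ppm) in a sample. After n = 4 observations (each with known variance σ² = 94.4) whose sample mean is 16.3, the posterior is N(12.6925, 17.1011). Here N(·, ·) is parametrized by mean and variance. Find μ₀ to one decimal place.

The posterior mean is a precision-weighted average: μ_n = (τ₀μ₀ + τ_data·x̄)/(τ₀+τ_data), with τ₀=1/σ₀² and τ_data=n/σ².
Here τ₀ = 1/62.1 = 0.016103 and τ_data = 4/94.4 = 0.042373, so τ_n = 0.058476.
Rearranging for μ₀: μ₀ = (μ_n·τ_n − τ_data·x̄)/τ₀ = (12.6925·0.058476 − 0.042373·16.3) / 0.016103 = 0.051527/0.016103 ≈ 3.2.

μ₀ = 3.2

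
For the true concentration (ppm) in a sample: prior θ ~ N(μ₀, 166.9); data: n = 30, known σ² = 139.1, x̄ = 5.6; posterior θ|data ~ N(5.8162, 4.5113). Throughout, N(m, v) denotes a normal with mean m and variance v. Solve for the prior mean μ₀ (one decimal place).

μ₀ = 13.6

The posterior mean is a precision-weighted average: μ_n = (τ₀μ₀ + τ_data·x̄)/(τ₀+τ_data), with τ₀=1/σ₀² and τ_data=n/σ².
Here τ₀ = 1/166.9 = 0.005992 and τ_data = 30/139.1 = 0.215672, so τ_n = 0.221664.
Rearranging for μ₀: μ₀ = (μ_n·τ_n − τ_data·x̄)/τ₀ = (5.8162·0.221664 − 0.215672·5.6) / 0.005992 = 0.081479/0.005992 ≈ 13.6.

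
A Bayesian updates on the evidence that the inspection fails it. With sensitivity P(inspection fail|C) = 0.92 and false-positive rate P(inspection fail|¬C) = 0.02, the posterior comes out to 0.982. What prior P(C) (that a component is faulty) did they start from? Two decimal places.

In odds form, posterior odds = prior odds × likelihood ratio, so prior odds = posterior odds ÷ LR.
Posterior odds = 0.982/(1−0.982) = 54.5556. LR = 0.92/0.02 = 46.0000.
Prior odds = 54.5556/46.0000 = 1.1860, so P(C) = 1.1860/(1+1.1860) ≈ 0.54.

P(C) = 0.54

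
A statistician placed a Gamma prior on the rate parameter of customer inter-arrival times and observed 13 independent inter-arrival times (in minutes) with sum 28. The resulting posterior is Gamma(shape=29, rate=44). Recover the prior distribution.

For an exponential likelihood with a Gamma(α, β) prior on the rate, n observations with total T give posterior Gamma(α+n, β+T).
So α = 29 − 13 = 16 and β = 44 − 28 = 16.

Gamma(shape=16, rate=16)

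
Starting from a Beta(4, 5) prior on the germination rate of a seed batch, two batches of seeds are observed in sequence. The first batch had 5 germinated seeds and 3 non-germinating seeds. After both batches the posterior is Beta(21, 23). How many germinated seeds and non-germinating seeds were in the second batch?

Sequential conjugate updates are equivalent to a single update on the pooled data, so total successes = posterior α − prior α and total failures = posterior β − prior β.
Total across both batches: 21−4=17 germinated seeds, 23−5=18 non-germinating seeds.
Subtract the first batch: 17−5=12 germinated seeds and 18−3=15 non-germinating seeds.

12 germinated seeds and 15 non-germinating seeds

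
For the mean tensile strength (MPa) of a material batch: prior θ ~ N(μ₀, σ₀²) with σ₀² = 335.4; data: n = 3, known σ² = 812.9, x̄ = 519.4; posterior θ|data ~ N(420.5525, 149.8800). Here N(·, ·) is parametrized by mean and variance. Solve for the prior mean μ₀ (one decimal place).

With known observation variance, the Normal–Normal posterior has precision τ_n = τ₀ + n/σ² and mean μ_n = (τ₀μ₀ + (n/σ²)x̄)/τ_n.
Here τ₀ = 1/335.4 = 0.002982 and τ_data = 3/812.9 = 0.003690, so τ_n = 0.006672.
Rearranging for μ₀: μ₀ = (μ_n·τ_n − τ_data·x̄)/τ₀ = (420.5525·0.006672 − 0.003690·519.4) / 0.002982 = 0.889340/0.002982 ≈ 298.2.

μ₀ = 298.2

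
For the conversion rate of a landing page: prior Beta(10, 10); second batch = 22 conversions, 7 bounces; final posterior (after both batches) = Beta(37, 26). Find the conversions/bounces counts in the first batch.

Because Beta–binomial updating is additive in the counts, the combined data contributed (α_post−α_prior, β_post−β_prior) successes and failures.
Total across both batches: 37−10=27 conversions, 26−10=16 bounces.
Subtract the second batch: 27−22=5 conversions and 16−7=9 bounces.

5 conversions and 9 bounces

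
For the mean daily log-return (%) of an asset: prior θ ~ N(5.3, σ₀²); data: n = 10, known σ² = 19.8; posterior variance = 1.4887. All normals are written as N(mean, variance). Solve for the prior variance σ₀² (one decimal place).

For the Normal–Normal model with known σ², precisions add: τ_n = τ₀ + n/σ².
So 1/σ₀² = 1/1.4887 − 10/19.8 = 0.671727 − 0.505051 = 0.166676.
Hence σ₀² = 1/0.166676 ≈ 6.0.

σ₀² = 6.0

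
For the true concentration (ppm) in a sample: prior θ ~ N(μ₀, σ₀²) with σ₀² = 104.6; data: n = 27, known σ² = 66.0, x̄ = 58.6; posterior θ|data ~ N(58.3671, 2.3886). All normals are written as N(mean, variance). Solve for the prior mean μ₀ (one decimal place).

With known observation variance, the Normal–Normal posterior has precision τ_n = τ₀ + n/σ² and mean μ_n = (τ₀μ₀ + (n/σ²)x̄)/τ_n.
Here τ₀ = 1/104.6 = 0.009560 and τ_data = 27/66.0 = 0.409091, so τ_n = 0.418651.
Rearranging for μ₀: μ₀ = (μ_n·τ_n − τ_data·x̄)/τ₀ = (58.3671·0.418651 − 0.409091·58.6) / 0.009560 = 0.462712/0.009560 ≈ 48.4.

μ₀ = 48.4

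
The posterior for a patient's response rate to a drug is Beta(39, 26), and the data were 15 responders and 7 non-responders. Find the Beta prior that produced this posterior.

Beta(24, 19)

Under Beta–binomial conjugacy the posterior parameters are (a+s, b+f).
So a = 39 − 15 = 24 and b = 26 − 7 = 19.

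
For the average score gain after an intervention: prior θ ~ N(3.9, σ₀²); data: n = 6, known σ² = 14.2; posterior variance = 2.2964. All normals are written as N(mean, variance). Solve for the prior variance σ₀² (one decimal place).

σ₀² = 77.3

Posterior precision equals prior precision plus data precision: 1/σ_n² = 1/σ₀² + n/σ².
So 1/σ₀² = 1/2.2964 − 6/14.2 = 0.435464 − 0.422535 = 0.012929.
Hence σ₀² = 1/0.012929 ≈ 77.3.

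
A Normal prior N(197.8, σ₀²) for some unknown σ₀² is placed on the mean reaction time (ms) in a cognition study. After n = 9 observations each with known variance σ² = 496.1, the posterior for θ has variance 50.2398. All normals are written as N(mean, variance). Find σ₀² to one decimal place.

Posterior precision equals prior precision plus data precision: 1/σ_n² = 1/σ₀² + n/σ².
So 1/σ₀² = 1/50.2398 − 9/496.1 = 0.019905 − 0.018142 = 0.001763.
Hence σ₀² = 1/0.001763 ≈ 567.2.

σ₀² = 567.2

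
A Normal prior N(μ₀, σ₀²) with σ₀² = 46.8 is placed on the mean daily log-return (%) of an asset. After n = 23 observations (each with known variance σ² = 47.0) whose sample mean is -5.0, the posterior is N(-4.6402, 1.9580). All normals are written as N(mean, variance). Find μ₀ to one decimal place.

μ₀ = 3.6

With known observation variance, the Normal–Normal posterior has precision τ_n = τ₀ + n/σ² and mean μ_n = (τ₀μ₀ + (n/σ²)x̄)/τ_n.
Here τ₀ = 1/46.8 = 0.021368 and τ_data = 23/47.0 = 0.489362, so τ_n = 0.510730.
Rearranging for μ₀: μ₀ = (μ_n·τ_n − τ_data·x̄)/τ₀ = (-4.6402·0.510730 − 0.489362·-5.0) / 0.021368 = 0.076921/0.021368 ≈ 3.6.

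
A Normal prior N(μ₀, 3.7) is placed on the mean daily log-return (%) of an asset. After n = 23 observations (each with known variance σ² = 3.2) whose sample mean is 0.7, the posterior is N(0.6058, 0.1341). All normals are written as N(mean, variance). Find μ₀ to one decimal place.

With known observation variance, the Normal–Normal posterior has precision τ_n = τ₀ + n/σ² and mean μ_n = (τ₀μ₀ + (n/σ²)x̄)/τ_n.
Here τ₀ = 1/3.7 = 0.270270 and τ_data = 23/3.2 = 7.187500, so τ_n = 7.457770.
Rearranging for μ₀: μ₀ = (μ_n·τ_n − τ_data·x̄)/τ₀ = (0.6058·7.457770 − 7.187500·0.7) / 0.270270 = -0.513333/0.270270 ≈ -1.9.

μ₀ = -1.9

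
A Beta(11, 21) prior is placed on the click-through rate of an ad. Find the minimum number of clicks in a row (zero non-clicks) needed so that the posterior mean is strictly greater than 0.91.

k = 202

After k clicks and 0 non-clicks the posterior is Beta(11+k, 21), with mean (11+k)/(11+21+k).
Set (11+k)/(32+k) > 0.91 and solve: k > (0.91·32 − 11)/(1 − 0.91) = 201.333.
The smallest integer exceeding 201.333 is 202, and checking k=202: (213)/(234) = 0.9103 > 0.91.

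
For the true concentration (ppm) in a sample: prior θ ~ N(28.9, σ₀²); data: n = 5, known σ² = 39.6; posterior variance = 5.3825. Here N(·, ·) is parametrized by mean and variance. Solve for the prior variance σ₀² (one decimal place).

Posterior precision equals prior precision plus data precision: 1/σ_n² = 1/σ₀² + n/σ².
So 1/σ₀² = 1/5.3825 − 5/39.6 = 0.185787 − 0.126263 = 0.059524.
Hence σ₀² = 1/0.059524 ≈ 16.8.

σ₀² = 16.8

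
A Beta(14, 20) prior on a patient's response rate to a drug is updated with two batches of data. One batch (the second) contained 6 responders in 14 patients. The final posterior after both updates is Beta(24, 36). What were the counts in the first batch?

4 responders and 8 non-responders

Sequential conjugate updates are equivalent to a single update on the pooled data, so total successes = posterior α − prior α and total failures = posterior β − prior β.
Total across both batches: 24−14=10 responders, 36−20=16 non-responders.
Subtract the second batch: 10−6=4 responders and 16−8=8 non-responders.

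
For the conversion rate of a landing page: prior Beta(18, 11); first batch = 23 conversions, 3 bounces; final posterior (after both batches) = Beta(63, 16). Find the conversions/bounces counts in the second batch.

22 conversions and 2 bounces

Because Beta–binomial updating is additive in the counts, the combined data contributed (α_post−α_prior, β_post−β_prior) successes and failures.
Total across both batches: 63−18=45 conversions, 16−11=5 bounces.
Subtract the first batch: 45−23=22 conversions and 5−3=2 bounces.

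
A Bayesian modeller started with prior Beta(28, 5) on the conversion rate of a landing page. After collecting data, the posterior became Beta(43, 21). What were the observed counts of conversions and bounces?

A Beta(a, b) prior with s successes and f failures in binomial data gives a Beta(a+s, b+f) posterior.
So s = 43 − 28 = 15 and f = 21 − 5 = 16.

15 conversions and 16 bounces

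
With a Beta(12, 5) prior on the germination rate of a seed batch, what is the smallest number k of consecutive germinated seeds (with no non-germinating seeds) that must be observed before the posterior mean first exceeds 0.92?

k = 46

After k germinated seeds and 0 non-germinating seeds the posterior is Beta(12+k, 5), with mean (12+k)/(12+5+k).
Set (12+k)/(17+k) > 0.92 and solve: k > (0.92·17 − 12)/(1 − 0.92) = 45.500.
The smallest integer exceeding 45.500 is 46, and checking k=46: (58)/(63) = 0.9206 > 0.92.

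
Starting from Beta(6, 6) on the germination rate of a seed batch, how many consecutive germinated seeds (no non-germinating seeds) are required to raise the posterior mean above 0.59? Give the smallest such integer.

After k germinated seeds and 0 non-germinating seeds the posterior is Beta(6+k, 6), with mean (6+k)/(6+6+k).
Set (6+k)/(12+k) > 0.59 and solve: k > (0.59·12 − 6)/(1 − 0.59) = 2.634.
The smallest integer exceeding 2.634 is 3, and checking k=3: (9)/(15) = 0.6000 > 0.59.

k = 3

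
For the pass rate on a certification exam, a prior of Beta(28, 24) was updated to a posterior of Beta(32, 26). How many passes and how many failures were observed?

Under Beta–binomial conjugacy the posterior parameters are (a+s, b+f).
So s = 32 − 28 = 4 and f = 26 − 24 = 2.

4 passes and 2 failures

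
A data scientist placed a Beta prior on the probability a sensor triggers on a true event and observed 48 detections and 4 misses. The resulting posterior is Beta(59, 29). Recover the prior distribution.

Beta(11, 25)

A Beta(a, b) prior with s successes and f failures in binomial data gives a Beta(a+s, b+f) posterior.
So a = 59 − 48 = 11 and b = 29 − 4 = 25.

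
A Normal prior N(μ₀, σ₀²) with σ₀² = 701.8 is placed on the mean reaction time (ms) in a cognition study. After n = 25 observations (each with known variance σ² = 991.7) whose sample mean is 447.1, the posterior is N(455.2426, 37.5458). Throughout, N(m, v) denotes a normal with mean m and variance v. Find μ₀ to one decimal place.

μ₀ = 599.3

The posterior mean is a precision-weighted average: μ_n = (τ₀μ₀ + τ_data·x̄)/(τ₀+τ_data), with τ₀=1/σ₀² and τ_data=n/σ².
Here τ₀ = 1/701.8 = 0.001425 and τ_data = 25/991.7 = 0.025209, so τ_n = 0.026634.
Rearranging for μ₀: μ₀ = (μ_n·τ_n − τ_data·x̄)/τ₀ = (455.2426·0.026634 − 0.025209·447.1) / 0.001425 = 0.853988/0.001425 ≈ 599.3.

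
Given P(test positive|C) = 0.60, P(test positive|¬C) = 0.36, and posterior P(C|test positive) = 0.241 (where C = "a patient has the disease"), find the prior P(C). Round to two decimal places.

Bayes' rule in odds form gives O(C|E) = O(C)·[P(E|C)/P(E|¬C)], hence O(C) = O(C|E)/LR.
Posterior odds = 0.241/(1−0.241) = 0.3175. LR = 0.60/0.36 = 1.6667.
Prior odds = 0.3175/1.6667 = 0.1905, so P(C) = 0.1905/(1+0.1905) ≈ 0.16.

P(C) = 0.16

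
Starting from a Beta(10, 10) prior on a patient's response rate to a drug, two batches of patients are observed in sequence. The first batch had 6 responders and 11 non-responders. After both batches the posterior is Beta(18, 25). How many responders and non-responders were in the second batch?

2 responders and 4 non-responders

Sequential conjugate updates are equivalent to a single update on the pooled data, so total successes = posterior α − prior α and total failures = posterior β − prior β.
Total across both batches: 18−10=8 responders, 25−10=15 non-responders.
Subtract the first batch: 8−6=2 responders and 15−11=4 non-responders.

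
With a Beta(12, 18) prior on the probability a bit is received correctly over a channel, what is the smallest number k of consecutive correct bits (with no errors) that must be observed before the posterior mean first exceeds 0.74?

k = 40

After k correct bits and 0 errors the posterior is Beta(12+k, 18), with mean (12+k)/(12+18+k).
Set (12+k)/(30+k) > 0.74 and solve: k > (0.74·30 − 12)/(1 − 0.74) = 39.231.
The smallest integer exceeding 39.231 is 40, and checking k=40: (52)/(70) = 0.7429 > 0.74.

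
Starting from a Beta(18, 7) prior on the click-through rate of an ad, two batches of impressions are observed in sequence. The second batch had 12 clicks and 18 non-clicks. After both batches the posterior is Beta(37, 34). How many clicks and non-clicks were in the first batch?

Sequential conjugate updates are equivalent to a single update on the pooled data, so total successes = posterior α − prior α and total failures = posterior β − prior β.
Total across both batches: 37−18=19 clicks, 34−7=27 non-clicks.
Subtract the second batch: 19−12=7 clicks and 27−18=9 non-clicks.

7 clicks and 9 non-clicks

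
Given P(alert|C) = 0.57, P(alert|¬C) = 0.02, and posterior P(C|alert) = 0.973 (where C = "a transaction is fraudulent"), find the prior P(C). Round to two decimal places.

P(C) = 0.56

Bayes' rule in odds form gives O(C|E) = O(C)·[P(E|C)/P(E|¬C)], hence O(C) = O(C|E)/LR.
Posterior odds = 0.973/(1−0.973) = 36.0370. LR = 0.57/0.02 = 28.5000.
Prior odds = 36.0370/28.5000 = 1.2645, so P(C) = 1.2645/(1+1.2645) ≈ 0.56.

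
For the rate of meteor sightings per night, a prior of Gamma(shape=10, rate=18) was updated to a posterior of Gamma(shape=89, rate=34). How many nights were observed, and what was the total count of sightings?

A Gamma(α, β) prior (rate parametrization) on a Poisson rate with n observations summing to S gives posterior Gamma(α+S, β+n).
Matching: Σxᵢ = 89 − 10 = 79 and n = 34 − 18 = 16.

n = 16 nights with total 79 sightings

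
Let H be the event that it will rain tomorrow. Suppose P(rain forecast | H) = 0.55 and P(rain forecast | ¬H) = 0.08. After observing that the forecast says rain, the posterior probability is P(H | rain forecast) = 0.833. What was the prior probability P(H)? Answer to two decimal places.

Bayes' rule in odds form gives O(H|E) = O(H)·[P(E|H)/P(E|¬H)], hence O(H) = O(H|E)/LR.
Posterior odds = 0.833/(1−0.833) = 4.9880. LR = 0.55/0.08 = 6.8750.
Prior odds = 4.9880/6.8750 = 0.7255, so P(H) = 0.7255/(1+0.7255) ≈ 0.42.

P(H) = 0.42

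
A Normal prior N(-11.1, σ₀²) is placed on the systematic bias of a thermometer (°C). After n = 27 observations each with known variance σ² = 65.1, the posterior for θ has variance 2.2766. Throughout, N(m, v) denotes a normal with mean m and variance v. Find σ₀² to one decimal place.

For the Normal–Normal model with known σ², precisions add: τ_n = τ₀ + n/σ².
So 1/σ₀² = 1/2.2766 − 27/65.1 = 0.439252 − 0.414747 = 0.024505.
Hence σ₀² = 1/0.024505 ≈ 40.8.

σ₀² = 40.8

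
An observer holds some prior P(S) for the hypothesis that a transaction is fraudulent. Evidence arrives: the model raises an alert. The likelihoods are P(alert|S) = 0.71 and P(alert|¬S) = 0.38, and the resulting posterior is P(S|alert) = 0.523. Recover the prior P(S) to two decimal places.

P(S) = 0.37

Bayes' rule in odds form gives O(S|E) = O(S)·[P(E|S)/P(E|¬S)], hence O(S) = O(S|E)/LR.
Posterior odds = 0.523/(1−0.523) = 1.0964. LR = 0.71/0.38 = 1.8684.
Prior odds = 1.0964/1.8684 = 0.5868, so P(S) = 0.5868/(1+0.5868) ≈ 0.37.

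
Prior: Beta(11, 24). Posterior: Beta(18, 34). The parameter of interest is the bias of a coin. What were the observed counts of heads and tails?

7 heads and 10 tails

Under Beta–binomial conjugacy the posterior parameters are (a+s, b+f).
Match parameters: s=18−11=7, f=34−24=10.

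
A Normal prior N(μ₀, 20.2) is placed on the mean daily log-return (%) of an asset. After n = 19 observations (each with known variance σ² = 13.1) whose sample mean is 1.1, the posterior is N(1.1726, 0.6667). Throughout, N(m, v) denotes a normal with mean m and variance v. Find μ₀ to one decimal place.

μ₀ = 3.3

The posterior mean is a precision-weighted average: μ_n = (τ₀μ₀ + τ_data·x̄)/(τ₀+τ_data), with τ₀=1/σ₀² and τ_data=n/σ².
Here τ₀ = 1/20.2 = 0.049505 and τ_data = 19/13.1 = 1.450382, so τ_n = 1.499887.
Rearranging for μ₀: μ₀ = (μ_n·τ_n − τ_data·x̄)/τ₀ = (1.1726·1.499887 − 1.450382·1.1) / 0.049505 = 0.163347/0.049505 ≈ 3.3.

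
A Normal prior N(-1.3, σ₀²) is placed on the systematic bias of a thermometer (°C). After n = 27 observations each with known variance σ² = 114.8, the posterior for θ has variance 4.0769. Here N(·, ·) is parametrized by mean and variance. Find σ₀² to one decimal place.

σ₀² = 99.1

For the Normal–Normal model with known σ², precisions add: τ_n = τ₀ + n/σ².
So 1/σ₀² = 1/4.0769 − 27/114.8 = 0.245284 − 0.235192 = 0.010092.
Hence σ₀² = 1/0.010092 ≈ 99.1.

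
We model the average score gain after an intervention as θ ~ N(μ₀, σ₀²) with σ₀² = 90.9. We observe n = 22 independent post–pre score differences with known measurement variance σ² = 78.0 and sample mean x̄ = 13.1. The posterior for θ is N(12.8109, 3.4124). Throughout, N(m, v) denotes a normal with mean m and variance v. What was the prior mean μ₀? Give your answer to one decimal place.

The posterior mean is a precision-weighted average: μ_n = (τ₀μ₀ + τ_data·x̄)/(τ₀+τ_data), with τ₀=1/σ₀² and τ_data=n/σ².
Here τ₀ = 1/90.9 = 0.011001 and τ_data = 22/78.0 = 0.282051, so τ_n = 0.293052.
Rearranging for μ₀: μ₀ = (μ_n·τ_n − τ_data·x̄)/τ₀ = (12.8109·0.293052 − 0.282051·13.1) / 0.011001 = 0.059392/0.011001 ≈ 5.4.

μ₀ = 5.4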